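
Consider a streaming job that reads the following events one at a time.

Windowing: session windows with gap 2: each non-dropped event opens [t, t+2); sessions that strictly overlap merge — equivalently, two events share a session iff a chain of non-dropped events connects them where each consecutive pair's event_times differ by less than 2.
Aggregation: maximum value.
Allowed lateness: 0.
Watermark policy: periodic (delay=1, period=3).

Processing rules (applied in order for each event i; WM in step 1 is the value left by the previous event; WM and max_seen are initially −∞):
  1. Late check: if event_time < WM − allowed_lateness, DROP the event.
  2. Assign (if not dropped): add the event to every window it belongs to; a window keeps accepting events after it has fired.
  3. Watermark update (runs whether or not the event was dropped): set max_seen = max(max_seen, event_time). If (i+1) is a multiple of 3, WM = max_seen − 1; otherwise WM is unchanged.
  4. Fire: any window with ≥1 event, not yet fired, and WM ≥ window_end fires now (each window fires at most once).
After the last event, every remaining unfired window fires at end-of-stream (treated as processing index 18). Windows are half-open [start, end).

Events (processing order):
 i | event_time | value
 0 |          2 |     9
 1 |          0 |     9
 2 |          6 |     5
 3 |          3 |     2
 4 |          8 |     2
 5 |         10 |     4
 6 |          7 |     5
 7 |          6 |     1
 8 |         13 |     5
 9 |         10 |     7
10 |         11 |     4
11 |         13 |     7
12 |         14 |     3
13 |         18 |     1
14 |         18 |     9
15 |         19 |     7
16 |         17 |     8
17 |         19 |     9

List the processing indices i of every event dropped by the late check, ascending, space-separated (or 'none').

i=0 t=2 v=9: → [2,4); WM=−∞
i=1 t=0 v=9: → [0,2); WM=−∞
i=2 t=6 v=5: → [6,8); WM=5
i=3 t=3 v=2: DROP (t<5-0); WM=5
i=4 t=8 v=2: → [8,10); WM=5
i=5 t=10 v=4: → [10,12); WM=9
i=6 t=7 v=5: DROP (t<9-0); WM=9
i=7 t=6 v=1: DROP (t<9-0); WM=9
i=8 t=13 v=5: → [13,15); WM=12
i=9 t=10 v=7: DROP (t<12-0); WM=12
i=10 t=11 v=4: DROP (t<12-0); WM=12
i=11 t=13 v=7: → [13,15); WM=12
i=12 t=14 v=3: → [13,16); WM=12
i=13 t=18 v=1: → [18,20); WM=12
i=14 t=18 v=9: → [18,20); WM=17
i=15 t=19 v=7: → [18,21); WM=17
i=16 t=17 v=8: → [17,21); WM=17
i=17 t=19 v=9: → [17,21); WM=18

3 6 7 9 10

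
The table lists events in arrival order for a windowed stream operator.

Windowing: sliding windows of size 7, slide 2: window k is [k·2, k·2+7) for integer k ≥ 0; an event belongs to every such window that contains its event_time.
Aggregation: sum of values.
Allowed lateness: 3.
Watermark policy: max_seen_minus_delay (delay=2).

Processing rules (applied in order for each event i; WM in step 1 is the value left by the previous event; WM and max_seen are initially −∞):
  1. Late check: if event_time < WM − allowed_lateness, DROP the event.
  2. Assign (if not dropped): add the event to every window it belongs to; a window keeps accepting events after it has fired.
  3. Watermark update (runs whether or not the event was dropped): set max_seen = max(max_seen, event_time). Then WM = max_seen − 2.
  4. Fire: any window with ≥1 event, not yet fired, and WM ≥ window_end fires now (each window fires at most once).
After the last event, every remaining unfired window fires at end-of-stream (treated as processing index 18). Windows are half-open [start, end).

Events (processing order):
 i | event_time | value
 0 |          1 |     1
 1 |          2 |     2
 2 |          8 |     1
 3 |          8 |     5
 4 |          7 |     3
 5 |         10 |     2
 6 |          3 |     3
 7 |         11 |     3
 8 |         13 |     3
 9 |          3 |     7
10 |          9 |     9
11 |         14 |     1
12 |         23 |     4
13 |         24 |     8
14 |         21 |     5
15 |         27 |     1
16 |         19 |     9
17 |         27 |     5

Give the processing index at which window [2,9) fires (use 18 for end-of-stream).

7

i=0 t=1 v=1: → [0,7); WM=-1
i=1 t=2 v=2: → [2,9),[0,7); WM=0
i=2 t=8 v=1: → [8,15),[6,13),[4,11),[2,9); WM=6
i=3 t=8 v=5: → [8,15),[6,13),[4,11),[2,9); WM=6
i=4 t=7 v=3: → [6,13),[4,11),[2,9); WM=6
i=5 t=10 v=2: → [10,17),[8,15),[6,13),[4,11); WM=8; [0,7) fires=3
i=6 t=3 v=3: DROP (t<8-3); WM=8
i=7 t=11 v=3: → [10,17),[8,15),[6,13); WM=9; [2,9) fires=11
i=8 t=13 v=3: → [12,19),[10,17),[8,15); WM=11; [4,11) fires=11
i=9 t=3 v=7: DROP (t<11-3); WM=11
i=10 t=9 v=9: → [8,15),[6,13),[4,11); WM=11
i=11 t=14 v=1: → [14,21),[12,19),[10,17),[8,15); WM=12
i=12 t=23 v=4: → [22,29),[20,27),[18,25); WM=21; [6,13) fires=23 [8,15) fires=24 [10,17) fires=9 [12,19) fires=4 [14,21) fires=1
i=13 t=24 v=8: → [24,31),[22,29),[20,27),[18,25); WM=22
i=14 t=21 v=5: → [20,27),[18,25),[16,23); WM=22
i=15 t=27 v=1: → [26,33),[24,31),[22,29); WM=25; [16,23) fires=5 [18,25) fires=17
i=16 t=19 v=9: DROP (t<25-3); WM=25
i=17 t=27 v=5: → [26,33),[24,31),[22,29); WM=25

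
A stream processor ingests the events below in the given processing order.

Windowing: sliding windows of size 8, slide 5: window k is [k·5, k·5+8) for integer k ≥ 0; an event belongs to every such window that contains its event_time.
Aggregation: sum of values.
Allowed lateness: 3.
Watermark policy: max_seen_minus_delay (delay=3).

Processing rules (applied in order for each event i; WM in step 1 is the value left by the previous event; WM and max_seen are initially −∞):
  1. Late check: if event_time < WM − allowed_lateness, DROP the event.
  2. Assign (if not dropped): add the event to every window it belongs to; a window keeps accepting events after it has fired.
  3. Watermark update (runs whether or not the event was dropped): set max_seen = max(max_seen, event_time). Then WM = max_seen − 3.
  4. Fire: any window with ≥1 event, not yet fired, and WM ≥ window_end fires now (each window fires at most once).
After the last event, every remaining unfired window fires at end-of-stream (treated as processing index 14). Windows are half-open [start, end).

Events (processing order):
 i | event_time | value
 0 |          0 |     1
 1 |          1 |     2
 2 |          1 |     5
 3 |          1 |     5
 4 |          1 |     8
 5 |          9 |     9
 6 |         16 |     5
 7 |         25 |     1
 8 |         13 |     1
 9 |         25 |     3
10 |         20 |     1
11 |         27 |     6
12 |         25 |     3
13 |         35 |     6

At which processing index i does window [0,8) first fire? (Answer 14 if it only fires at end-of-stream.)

6

i=0 t=0 v=1: → [0,8); WM=-3
i=1 t=1 v=2: → [0,8); WM=-2
i=2 t=1 v=5: → [0,8); WM=-2
i=3 t=1 v=5: → [0,8); WM=-2
i=4 t=1 v=8: → [0,8); WM=-2
i=5 t=9 v=9: → [5,13); WM=6
i=6 t=16 v=5: → [15,23),[10,18); WM=13; [0,8) fires=21 [5,13) fires=9
i=7 t=25 v=1: → [25,33),[20,28); WM=22; [10,18) fires=5
i=8 t=13 v=1: DROP (t<22-3); WM=22
i=9 t=25 v=3: → [25,33),[20,28); WM=22
i=10 t=20 v=1: → [20,28),[15,23); WM=22
i=11 t=27 v=6: → [25,33),[20,28); WM=24; [15,23) fires=6
i=12 t=25 v=3: → [25,33),[20,28); WM=24
i=13 t=35 v=6: → [35,43),[30,38); WM=32; [20,28) fires=14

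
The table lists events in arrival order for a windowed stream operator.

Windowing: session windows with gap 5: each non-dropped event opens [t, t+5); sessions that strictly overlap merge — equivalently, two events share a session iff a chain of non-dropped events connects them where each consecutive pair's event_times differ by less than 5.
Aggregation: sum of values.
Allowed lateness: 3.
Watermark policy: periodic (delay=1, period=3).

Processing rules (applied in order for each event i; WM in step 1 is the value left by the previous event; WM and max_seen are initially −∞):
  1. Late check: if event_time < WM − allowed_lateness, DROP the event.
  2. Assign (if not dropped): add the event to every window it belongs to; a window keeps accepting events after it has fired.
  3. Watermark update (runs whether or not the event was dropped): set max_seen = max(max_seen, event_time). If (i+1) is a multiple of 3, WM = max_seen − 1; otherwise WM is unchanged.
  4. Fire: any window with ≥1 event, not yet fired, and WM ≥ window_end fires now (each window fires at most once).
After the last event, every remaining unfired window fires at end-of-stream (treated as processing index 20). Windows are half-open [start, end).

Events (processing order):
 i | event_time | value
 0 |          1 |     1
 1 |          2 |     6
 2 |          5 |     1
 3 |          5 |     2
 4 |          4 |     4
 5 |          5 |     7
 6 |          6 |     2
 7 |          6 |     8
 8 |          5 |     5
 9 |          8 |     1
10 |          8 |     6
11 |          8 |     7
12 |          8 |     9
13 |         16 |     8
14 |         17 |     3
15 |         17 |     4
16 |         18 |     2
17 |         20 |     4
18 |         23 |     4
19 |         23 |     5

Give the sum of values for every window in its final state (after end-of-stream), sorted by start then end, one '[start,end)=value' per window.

i=0 t=1 v=1: → [1,6); WM=−∞
i=1 t=2 v=6: → [1,7); WM=−∞
i=2 t=5 v=1: → [1,10); WM=4
i=3 t=5 v=2: → [1,10); WM=4
i=4 t=4 v=4: → [1,10); WM=4
i=5 t=5 v=7: → [1,10); WM=4
i=6 t=6 v=2: → [1,11); WM=4
i=7 t=6 v=8: → [1,11); WM=4
i=8 t=5 v=5: → [1,11); WM=5
i=9 t=8 v=1: → [1,13); WM=5
i=10 t=8 v=6: → [1,13); WM=5
i=11 t=8 v=7: → [1,13); WM=7
i=12 t=8 v=9: → [1,13); WM=7
i=13 t=16 v=8: → [16,21); WM=7
i=14 t=17 v=3: → [16,22); WM=16
i=15 t=17 v=4: → [16,22); WM=16
i=16 t=18 v=2: → [16,23); WM=16
i=17 t=20 v=4: → [16,25); WM=19
i=18 t=23 v=4: → [16,28); WM=19
i=19 t=23 v=5: → [16,28); WM=19

[1,13)=59 [16,28)=30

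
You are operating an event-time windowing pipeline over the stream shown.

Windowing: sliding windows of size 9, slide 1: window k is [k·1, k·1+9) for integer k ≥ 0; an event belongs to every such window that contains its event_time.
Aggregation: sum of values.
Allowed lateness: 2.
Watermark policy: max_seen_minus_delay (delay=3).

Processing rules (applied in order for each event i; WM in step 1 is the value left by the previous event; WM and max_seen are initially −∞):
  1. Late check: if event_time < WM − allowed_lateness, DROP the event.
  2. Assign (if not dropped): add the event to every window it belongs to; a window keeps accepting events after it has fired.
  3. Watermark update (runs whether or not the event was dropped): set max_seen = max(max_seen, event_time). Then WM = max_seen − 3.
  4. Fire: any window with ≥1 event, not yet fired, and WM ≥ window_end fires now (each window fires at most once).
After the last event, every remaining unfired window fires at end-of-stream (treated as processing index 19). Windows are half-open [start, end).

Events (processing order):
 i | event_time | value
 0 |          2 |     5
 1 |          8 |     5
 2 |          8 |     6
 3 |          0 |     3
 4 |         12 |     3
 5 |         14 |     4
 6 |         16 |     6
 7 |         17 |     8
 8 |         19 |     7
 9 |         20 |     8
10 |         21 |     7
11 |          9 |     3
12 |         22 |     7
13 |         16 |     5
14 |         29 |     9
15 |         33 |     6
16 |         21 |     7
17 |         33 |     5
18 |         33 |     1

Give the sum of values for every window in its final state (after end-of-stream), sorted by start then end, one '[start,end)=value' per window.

[0,9)=16 [1,10)=16 [2,11)=16 [3,12)=11 [4,13)=14 [5,14)=14 [6,15)=18 [7,16)=18 [8,17)=24 [9,18)=21 [10,19)=21 [11,20)=28 [12,21)=36 [13,22)=40 [14,23)=47 [15,24)=43 [16,25)=43 [17,26)=37 [18,27)=29 [19,28)=29 [20,29)=22 [21,30)=23 [22,31)=16 [23,32)=9 [24,33)=9 [25,34)=21 [26,35)=21 [27,36)=21 [28,37)=21 [29,38)=21 [30,39)=12 [31,40)=12 [32,41)=12 [33,42)=12

i=0 t=2 v=5: → [2,11),[1,10),[0,9); WM=-1
i=1 t=8 v=5: → [8,17),[7,16),[6,15),[5,14),[4,13),[3,12),[2,11),[1,10),[0,9); WM=5
i=2 t=8 v=6: → [8,17),[7,16),[6,15),[5,14),[4,13),[3,12),[2,11),[1,10),[0,9); WM=5
i=3 t=0 v=3: DROP (t<5-2); WM=5
i=4 t=12 v=3: → [12,21),[11,20),[10,19),[9,18),[8,17),[7,16),[6,15),[5,14),[4,13); WM=9; [0,9) fires=16
i=5 t=14 v=4: → [14,23),[13,22),[12,21),[11,20),[10,19),[9,18),[8,17),[7,16),[6,15); WM=11; [1,10) fires=16 [2,11) fires=16
i=6 t=16 v=6: → [16,25),[15,24),[14,23),[13,22),[12,21),[11,20),[10,19),[9,18),[8,17); WM=13; [3,12) fires=11 [4,13) fires=14
i=7 t=17 v=8: → [17,26),[16,25),[15,24),[14,23),[13,22),[12,21),[11,20),[10,19),[9,18); WM=14; [5,14) fires=14
i=8 t=19 v=7: → [19,28),[18,27),[17,26),[16,25),[15,24),[14,23),[13,22),[12,21),[11,20); WM=16; [6,15) fires=18 [7,16) fires=18
i=9 t=20 v=8: → [20,29),[19,28),[18,27),[17,26),[16,25),[15,24),[14,23),[13,22),[12,21); WM=17; [8,17) fires=24
i=10 t=21 v=7: → [21,30),[20,29),[19,28),[18,27),[17,26),[16,25),[15,24),[14,23),[13,22); WM=18; [9,18) fires=21
i=11 t=9 v=3: DROP (t<18-2); WM=18
i=12 t=22 v=7: → [22,31),[21,30),[20,29),[19,28),[18,27),[17,26),[16,25),[15,24),[14,23); WM=19; [10,19) fires=21
i=13 t=16 v=5: DROP (t<19-2); WM=19
i=14 t=29 v=9: → [29,38),[28,37),[27,36),[26,35),[25,34),[24,33),[23,32),[22,31),[21,30); WM=26; [11,20) fires=28 [12,21) fires=36 [13,22) fires=40 [14,23) fires=47 [15,24) fires=43 [16,25) fires=43 [17,26) fires=37
i=15 t=33 v=6: → [33,42),[32,41),[31,40),[30,39),[29,38),[28,37),[27,36),[26,35),[25,34); WM=30; [18,27) fires=29 [19,28) fires=29 [20,29) fires=22 [21,30) fires=23
i=16 t=21 v=7: DROP (t<30-2); WM=30
i=17 t=33 v=5: → [33,42),[32,41),[31,40),[30,39),[29,38),[28,37),[27,36),[26,35),[25,34); WM=30
i=18 t=33 v=1: → [33,42),[32,41),[31,40),[30,39),[29,38),[28,37),[27,36),[26,35),[25,34); WM=30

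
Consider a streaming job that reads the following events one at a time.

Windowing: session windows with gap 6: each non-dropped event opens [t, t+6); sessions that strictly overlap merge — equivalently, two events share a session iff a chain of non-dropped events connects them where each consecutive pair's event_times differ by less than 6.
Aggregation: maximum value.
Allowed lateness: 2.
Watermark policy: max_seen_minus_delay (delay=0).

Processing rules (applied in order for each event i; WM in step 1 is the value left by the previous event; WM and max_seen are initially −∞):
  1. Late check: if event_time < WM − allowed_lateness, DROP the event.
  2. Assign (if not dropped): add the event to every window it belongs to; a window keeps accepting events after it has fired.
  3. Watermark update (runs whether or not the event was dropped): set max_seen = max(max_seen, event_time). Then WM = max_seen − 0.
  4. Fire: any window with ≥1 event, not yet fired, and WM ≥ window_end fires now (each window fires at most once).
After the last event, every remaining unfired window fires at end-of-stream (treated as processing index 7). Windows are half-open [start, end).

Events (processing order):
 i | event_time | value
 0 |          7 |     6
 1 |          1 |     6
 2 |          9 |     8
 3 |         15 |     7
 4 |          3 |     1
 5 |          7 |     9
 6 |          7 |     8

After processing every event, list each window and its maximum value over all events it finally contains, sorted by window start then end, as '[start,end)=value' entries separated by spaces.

[7,15)=8 [15,21)=7

i=0 t=7 v=6: → [7,13); WM=7
i=1 t=1 v=6: DROP (t<7-2); WM=7
i=2 t=9 v=8: → [7,15); WM=9
i=3 t=15 v=7: → [15,21); WM=15
i=4 t=3 v=1: DROP (t<15-2); WM=15
i=5 t=7 v=9: DROP (t<15-2); WM=15
i=6 t=7 v=8: DROP (t<15-2); WM=15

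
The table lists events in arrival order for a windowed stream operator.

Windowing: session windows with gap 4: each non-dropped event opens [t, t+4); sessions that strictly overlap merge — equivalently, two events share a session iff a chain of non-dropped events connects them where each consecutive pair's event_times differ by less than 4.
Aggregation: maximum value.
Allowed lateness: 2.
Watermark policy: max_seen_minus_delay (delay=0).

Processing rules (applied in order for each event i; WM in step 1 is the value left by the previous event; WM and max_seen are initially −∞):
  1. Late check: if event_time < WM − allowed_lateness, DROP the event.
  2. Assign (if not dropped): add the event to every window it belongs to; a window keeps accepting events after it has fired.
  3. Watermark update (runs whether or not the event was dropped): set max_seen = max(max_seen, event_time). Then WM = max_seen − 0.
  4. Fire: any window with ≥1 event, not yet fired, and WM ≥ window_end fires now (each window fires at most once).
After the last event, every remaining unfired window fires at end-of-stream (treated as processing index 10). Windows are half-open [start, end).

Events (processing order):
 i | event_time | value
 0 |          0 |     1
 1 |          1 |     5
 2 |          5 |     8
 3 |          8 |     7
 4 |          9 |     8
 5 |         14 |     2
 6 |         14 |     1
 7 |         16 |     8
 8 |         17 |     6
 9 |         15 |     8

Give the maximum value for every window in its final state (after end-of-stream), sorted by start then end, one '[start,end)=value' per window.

[0,5)=5 [5,13)=8 [14,21)=8

i=0 t=0 v=1: → [0,4); WM=0
i=1 t=1 v=5: → [0,5); WM=1
i=2 t=5 v=8: → [5,9); WM=5
i=3 t=8 v=7: → [5,12); WM=8
i=4 t=9 v=8: → [5,13); WM=9
i=5 t=14 v=2: → [14,18); WM=14
i=6 t=14 v=1: → [14,18); WM=14
i=7 t=16 v=8: → [14,20); WM=16
i=8 t=17 v=6: → [14,21); WM=17
i=9 t=15 v=8: → [14,21); WM=17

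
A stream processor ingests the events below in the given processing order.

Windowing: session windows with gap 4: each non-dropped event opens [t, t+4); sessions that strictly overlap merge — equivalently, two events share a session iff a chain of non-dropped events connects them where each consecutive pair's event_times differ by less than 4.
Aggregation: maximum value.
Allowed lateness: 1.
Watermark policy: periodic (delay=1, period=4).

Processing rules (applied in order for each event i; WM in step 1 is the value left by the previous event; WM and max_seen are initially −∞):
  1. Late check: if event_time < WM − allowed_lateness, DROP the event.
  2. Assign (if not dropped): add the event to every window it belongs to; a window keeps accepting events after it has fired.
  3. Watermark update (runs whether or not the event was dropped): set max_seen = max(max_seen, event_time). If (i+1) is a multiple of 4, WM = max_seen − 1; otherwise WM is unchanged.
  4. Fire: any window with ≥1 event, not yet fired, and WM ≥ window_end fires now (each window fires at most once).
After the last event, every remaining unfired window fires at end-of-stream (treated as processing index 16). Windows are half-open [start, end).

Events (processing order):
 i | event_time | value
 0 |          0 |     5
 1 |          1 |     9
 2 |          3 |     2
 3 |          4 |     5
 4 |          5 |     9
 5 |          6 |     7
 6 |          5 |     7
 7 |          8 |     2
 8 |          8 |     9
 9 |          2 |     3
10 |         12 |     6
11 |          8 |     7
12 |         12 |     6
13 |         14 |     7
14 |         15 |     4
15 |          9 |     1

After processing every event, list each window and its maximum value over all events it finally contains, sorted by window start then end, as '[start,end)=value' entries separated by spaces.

[0,12)=9 [12,19)=7

i=0 t=0 v=5: → [0,4); WM=−∞
i=1 t=1 v=9: → [0,5); WM=−∞
i=2 t=3 v=2: → [0,7); WM=−∞
i=3 t=4 v=5: → [0,8); WM=3
i=4 t=5 v=9: → [0,9); WM=3
i=5 t=6 v=7: → [0,10); WM=3
i=6 t=5 v=7: → [0,10); WM=3
i=7 t=8 v=2: → [0,12); WM=7
i=8 t=8 v=9: → [0,12); WM=7
i=9 t=2 v=3: DROP (t<7-1); WM=7
i=10 t=12 v=6: → [12,16); WM=7
i=11 t=8 v=7: → [0,12); WM=11
i=12 t=12 v=6: → [12,16); WM=11
i=13 t=14 v=7: → [12,18); WM=11
i=14 t=15 v=4: → [12,19); WM=11
i=15 t=9 v=1: DROP (t<11-1); WM=14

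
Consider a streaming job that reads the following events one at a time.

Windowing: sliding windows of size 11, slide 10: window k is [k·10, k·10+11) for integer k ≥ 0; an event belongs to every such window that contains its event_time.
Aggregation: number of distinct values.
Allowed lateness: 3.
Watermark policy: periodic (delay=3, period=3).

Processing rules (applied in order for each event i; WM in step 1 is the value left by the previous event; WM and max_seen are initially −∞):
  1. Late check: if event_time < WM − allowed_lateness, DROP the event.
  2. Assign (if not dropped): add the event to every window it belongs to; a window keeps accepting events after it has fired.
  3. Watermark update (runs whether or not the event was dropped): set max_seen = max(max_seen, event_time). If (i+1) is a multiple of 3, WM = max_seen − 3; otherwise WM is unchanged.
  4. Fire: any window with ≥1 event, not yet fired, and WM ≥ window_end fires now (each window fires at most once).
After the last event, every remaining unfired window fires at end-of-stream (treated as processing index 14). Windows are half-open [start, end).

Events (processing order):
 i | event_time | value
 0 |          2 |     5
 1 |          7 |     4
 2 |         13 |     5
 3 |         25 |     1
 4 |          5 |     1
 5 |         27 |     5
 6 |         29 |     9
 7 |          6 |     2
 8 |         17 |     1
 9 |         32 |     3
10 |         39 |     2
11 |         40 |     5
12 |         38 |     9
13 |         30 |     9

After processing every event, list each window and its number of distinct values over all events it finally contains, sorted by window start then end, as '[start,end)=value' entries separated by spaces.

i=0 t=2 v=5: → [0,11); WM=−∞
i=1 t=7 v=4: → [0,11); WM=−∞
i=2 t=13 v=5: → [10,21); WM=10
i=3 t=25 v=1: → [20,31); WM=10
i=4 t=5 v=1: DROP (t<10-3); WM=10
i=5 t=27 v=5: → [20,31); WM=24; [0,11) fires=2 [10,21) fires=1
i=6 t=29 v=9: → [20,31); WM=24
i=7 t=6 v=2: DROP (t<24-3); WM=24
i=8 t=17 v=1: DROP (t<24-3); WM=26
i=9 t=32 v=3: → [30,41); WM=26
i=10 t=39 v=2: → [30,41); WM=26
i=11 t=40 v=5: → [40,51),[30,41); WM=37; [20,31) fires=3
i=12 t=38 v=9: → [30,41); WM=37
i=13 t=30 v=9: DROP (t<37-3); WM=37

[0,11)=2 [10,21)=1 [20,31)=3 [30,41)=4 [40,51)=1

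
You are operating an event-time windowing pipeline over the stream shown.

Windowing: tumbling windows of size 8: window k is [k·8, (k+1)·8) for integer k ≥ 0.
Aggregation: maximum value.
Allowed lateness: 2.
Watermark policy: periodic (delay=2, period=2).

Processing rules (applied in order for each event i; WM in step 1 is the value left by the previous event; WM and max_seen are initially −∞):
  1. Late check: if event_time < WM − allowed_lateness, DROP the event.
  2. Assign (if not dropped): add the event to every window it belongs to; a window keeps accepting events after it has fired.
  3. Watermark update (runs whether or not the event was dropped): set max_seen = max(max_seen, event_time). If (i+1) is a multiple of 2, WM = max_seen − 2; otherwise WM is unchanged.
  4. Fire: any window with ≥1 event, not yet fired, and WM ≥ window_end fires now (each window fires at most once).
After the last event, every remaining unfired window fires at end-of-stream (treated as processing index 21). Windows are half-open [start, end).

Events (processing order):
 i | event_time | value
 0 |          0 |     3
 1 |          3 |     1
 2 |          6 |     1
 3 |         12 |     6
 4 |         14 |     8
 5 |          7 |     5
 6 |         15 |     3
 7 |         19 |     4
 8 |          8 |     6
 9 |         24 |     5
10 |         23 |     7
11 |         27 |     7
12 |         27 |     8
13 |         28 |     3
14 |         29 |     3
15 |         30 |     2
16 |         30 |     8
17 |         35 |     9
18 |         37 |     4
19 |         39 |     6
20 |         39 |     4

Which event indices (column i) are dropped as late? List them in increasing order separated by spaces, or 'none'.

i=0 t=0 v=3: → [0,8); WM=−∞
i=1 t=3 v=1: → [0,8); WM=1
i=2 t=6 v=1: → [0,8); WM=1
i=3 t=12 v=6: → [8,16); WM=10; [0,8) fires=3
i=4 t=14 v=8: → [8,16); WM=10
i=5 t=7 v=5: DROP (t<10-2); WM=12
i=6 t=15 v=3: → [8,16); WM=12
i=7 t=19 v=4: → [16,24); WM=17; [8,16) fires=8
i=8 t=8 v=6: DROP (t<17-2); WM=17
i=9 t=24 v=5: → [24,32); WM=22
i=10 t=23 v=7: → [16,24); WM=22
i=11 t=27 v=7: → [24,32); WM=25; [16,24) fires=7
i=12 t=27 v=8: → [24,32); WM=25
i=13 t=28 v=3: → [24,32); WM=26
i=14 t=29 v=3: → [24,32); WM=26
i=15 t=30 v=2: → [24,32); WM=28
i=16 t=30 v=8: → [24,32); WM=28
i=17 t=35 v=9: → [32,40); WM=33; [24,32) fires=8
i=18 t=37 v=4: → [32,40); WM=33
i=19 t=39 v=6: → [32,40); WM=37
i=20 t=39 v=4: → [32,40); WM=37

5 8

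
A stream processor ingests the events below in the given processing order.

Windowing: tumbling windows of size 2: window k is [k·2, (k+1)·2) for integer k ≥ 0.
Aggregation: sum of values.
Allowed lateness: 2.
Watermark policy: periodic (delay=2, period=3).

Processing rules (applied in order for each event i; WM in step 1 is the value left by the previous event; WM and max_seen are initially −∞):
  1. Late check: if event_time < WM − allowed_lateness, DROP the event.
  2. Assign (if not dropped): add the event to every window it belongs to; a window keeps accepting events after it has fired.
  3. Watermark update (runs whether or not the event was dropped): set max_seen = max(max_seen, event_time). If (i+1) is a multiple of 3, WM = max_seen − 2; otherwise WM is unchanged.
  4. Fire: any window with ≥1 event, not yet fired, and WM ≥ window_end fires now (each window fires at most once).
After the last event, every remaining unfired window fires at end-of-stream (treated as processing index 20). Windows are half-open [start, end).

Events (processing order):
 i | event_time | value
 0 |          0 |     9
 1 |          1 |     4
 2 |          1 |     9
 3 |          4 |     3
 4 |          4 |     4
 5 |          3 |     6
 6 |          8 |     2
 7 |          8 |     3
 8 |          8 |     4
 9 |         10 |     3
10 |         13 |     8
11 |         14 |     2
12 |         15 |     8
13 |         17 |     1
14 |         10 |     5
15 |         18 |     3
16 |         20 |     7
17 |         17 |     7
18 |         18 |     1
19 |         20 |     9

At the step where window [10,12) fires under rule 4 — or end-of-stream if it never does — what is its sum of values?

3

i=0 t=0 v=9: → [0,2); WM=−∞
i=1 t=1 v=4: → [0,2); WM=−∞
i=2 t=1 v=9: → [0,2); WM=-1
i=3 t=4 v=3: → [4,6); WM=-1
i=4 t=4 v=4: → [4,6); WM=-1
i=5 t=3 v=6: → [2,4); WM=2; [0,2) fires=22
i=6 t=8 v=2: → [8,10); WM=2
i=7 t=8 v=3: → [8,10); WM=2
i=8 t=8 v=4: → [8,10); WM=6; [2,4) fires=6 [4,6) fires=7
i=9 t=10 v=3: → [10,12); WM=6
i=10 t=13 v=8: → [12,14); WM=6
i=11 t=14 v=2: → [14,16); WM=12; [8,10) fires=9 [10,12) fires=3
i=12 t=15 v=8: → [14,16); WM=12
i=13 t=17 v=1: → [16,18); WM=12
i=14 t=10 v=5: → [10,12); WM=15; [12,14) fires=8
i=15 t=18 v=3: → [18,20); WM=15
i=16 t=20 v=7: → [20,22); WM=15
i=17 t=17 v=7: → [16,18); WM=18; [14,16) fires=10 [16,18) fires=8
i=18 t=18 v=1: → [18,20); WM=18
i=19 t=20 v=9: → [20,22); WM=18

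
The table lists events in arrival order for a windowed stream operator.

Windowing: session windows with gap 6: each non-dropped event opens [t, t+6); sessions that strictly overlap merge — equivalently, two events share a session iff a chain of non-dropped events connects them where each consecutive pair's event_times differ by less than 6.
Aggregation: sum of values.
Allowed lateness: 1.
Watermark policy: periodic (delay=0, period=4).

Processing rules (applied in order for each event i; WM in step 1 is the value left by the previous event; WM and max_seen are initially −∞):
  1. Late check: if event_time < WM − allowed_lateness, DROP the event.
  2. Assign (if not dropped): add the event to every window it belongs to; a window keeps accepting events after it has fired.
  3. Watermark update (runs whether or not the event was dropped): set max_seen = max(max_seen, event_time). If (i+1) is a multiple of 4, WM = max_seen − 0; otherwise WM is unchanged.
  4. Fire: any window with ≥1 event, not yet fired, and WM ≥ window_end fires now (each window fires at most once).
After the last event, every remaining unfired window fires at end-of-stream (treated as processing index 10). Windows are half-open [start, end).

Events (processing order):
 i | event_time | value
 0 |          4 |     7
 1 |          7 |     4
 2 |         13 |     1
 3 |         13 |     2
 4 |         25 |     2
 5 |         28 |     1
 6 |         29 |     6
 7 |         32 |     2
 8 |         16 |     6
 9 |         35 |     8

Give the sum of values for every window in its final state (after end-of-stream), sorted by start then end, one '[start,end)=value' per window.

[4,13)=11 [13,19)=3 [25,41)=19

i=0 t=4 v=7: → [4,10); WM=−∞
i=1 t=7 v=4: → [4,13); WM=−∞
i=2 t=13 v=1: → [13,19); WM=−∞
i=3 t=13 v=2: → [13,19); WM=13
i=4 t=25 v=2: → [25,31); WM=13
i=5 t=28 v=1: → [25,34); WM=13
i=6 t=29 v=6: → [25,35); WM=13
i=7 t=32 v=2: → [25,38); WM=32
i=8 t=16 v=6: DROP (t<32-1); WM=32
i=9 t=35 v=8: → [25,41); WM=32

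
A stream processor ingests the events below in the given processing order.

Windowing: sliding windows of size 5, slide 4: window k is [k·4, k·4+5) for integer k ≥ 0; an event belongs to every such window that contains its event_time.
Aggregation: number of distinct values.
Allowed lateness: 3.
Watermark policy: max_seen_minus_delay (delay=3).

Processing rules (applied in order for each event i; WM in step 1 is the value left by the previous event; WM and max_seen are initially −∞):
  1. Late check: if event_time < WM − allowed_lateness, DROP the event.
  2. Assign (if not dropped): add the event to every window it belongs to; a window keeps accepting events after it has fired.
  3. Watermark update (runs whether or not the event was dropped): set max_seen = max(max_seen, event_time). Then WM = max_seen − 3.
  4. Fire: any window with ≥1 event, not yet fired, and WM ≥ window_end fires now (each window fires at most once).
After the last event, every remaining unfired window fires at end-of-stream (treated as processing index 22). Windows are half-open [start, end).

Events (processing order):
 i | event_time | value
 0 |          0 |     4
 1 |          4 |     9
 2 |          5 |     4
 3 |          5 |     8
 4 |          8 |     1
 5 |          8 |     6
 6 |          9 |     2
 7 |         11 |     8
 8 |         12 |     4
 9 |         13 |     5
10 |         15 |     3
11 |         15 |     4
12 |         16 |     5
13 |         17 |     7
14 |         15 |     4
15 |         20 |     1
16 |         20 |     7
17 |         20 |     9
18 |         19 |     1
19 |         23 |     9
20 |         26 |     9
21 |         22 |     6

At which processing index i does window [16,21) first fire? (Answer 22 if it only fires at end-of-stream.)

20

i=0 t=0 v=4: → [0,5); WM=-3
i=1 t=4 v=9: → [4,9),[0,5); WM=1
i=2 t=5 v=4: → [4,9); WM=2
i=3 t=5 v=8: → [4,9); WM=2
i=4 t=8 v=1: → [8,13),[4,9); WM=5; [0,5) fires=2
i=5 t=8 v=6: → [8,13),[4,9); WM=5
i=6 t=9 v=2: → [8,13); WM=6
i=7 t=11 v=8: → [8,13); WM=8
i=8 t=12 v=4: → [12,17),[8,13); WM=9; [4,9) fires=5
i=9 t=13 v=5: → [12,17); WM=10
i=10 t=15 v=3: → [12,17); WM=12
i=11 t=15 v=4: → [12,17); WM=12
i=12 t=16 v=5: → [16,21),[12,17); WM=13; [8,13) fires=5
i=13 t=17 v=7: → [16,21); WM=14
i=14 t=15 v=4: → [12,17); WM=14
i=15 t=20 v=1: → [20,25),[16,21); WM=17; [12,17) fires=3
i=16 t=20 v=7: → [20,25),[16,21); WM=17
i=17 t=20 v=9: → [20,25),[16,21); WM=17
i=18 t=19 v=1: → [16,21); WM=17
i=19 t=23 v=9: → [20,25); WM=20
i=20 t=26 v=9: → [24,29); WM=23; [16,21) fires=4
i=21 t=22 v=6: → [20,25); WM=23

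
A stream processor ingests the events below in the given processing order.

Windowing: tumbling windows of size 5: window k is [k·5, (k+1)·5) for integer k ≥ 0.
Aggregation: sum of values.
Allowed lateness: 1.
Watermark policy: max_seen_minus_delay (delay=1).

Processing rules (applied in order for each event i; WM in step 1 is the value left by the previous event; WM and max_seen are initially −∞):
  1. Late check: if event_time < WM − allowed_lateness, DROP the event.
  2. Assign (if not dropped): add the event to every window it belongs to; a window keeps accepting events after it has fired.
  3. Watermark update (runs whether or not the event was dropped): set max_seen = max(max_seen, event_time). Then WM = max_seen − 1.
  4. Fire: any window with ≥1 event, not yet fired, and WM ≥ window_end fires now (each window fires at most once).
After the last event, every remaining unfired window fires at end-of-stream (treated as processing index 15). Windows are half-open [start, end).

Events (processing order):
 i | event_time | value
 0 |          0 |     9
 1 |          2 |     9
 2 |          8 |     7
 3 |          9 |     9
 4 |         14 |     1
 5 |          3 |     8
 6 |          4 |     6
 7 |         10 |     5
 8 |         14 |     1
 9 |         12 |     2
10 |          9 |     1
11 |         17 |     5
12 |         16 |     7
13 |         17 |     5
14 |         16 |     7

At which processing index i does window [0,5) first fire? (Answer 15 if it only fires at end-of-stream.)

2

i=0 t=0 v=9: → [0,5); WM=-1
i=1 t=2 v=9: → [0,5); WM=1
i=2 t=8 v=7: → [5,10); WM=7; [0,5) fires=18
i=3 t=9 v=9: → [5,10); WM=8
i=4 t=14 v=1: → [10,15); WM=13; [5,10) fires=16
i=5 t=3 v=8: DROP (t<13-1); WM=13
i=6 t=4 v=6: DROP (t<13-1); WM=13
i=7 t=10 v=5: DROP (t<13-1); WM=13
i=8 t=14 v=1: → [10,15); WM=13
i=9 t=12 v=2: → [10,15); WM=13
i=10 t=9 v=1: DROP (t<13-1); WM=13
i=11 t=17 v=5: → [15,20); WM=16; [10,15) fires=4
i=12 t=16 v=7: → [15,20); WM=16
i=13 t=17 v=5: → [15,20); WM=16
i=14 t=16 v=7: → [15,20); WM=16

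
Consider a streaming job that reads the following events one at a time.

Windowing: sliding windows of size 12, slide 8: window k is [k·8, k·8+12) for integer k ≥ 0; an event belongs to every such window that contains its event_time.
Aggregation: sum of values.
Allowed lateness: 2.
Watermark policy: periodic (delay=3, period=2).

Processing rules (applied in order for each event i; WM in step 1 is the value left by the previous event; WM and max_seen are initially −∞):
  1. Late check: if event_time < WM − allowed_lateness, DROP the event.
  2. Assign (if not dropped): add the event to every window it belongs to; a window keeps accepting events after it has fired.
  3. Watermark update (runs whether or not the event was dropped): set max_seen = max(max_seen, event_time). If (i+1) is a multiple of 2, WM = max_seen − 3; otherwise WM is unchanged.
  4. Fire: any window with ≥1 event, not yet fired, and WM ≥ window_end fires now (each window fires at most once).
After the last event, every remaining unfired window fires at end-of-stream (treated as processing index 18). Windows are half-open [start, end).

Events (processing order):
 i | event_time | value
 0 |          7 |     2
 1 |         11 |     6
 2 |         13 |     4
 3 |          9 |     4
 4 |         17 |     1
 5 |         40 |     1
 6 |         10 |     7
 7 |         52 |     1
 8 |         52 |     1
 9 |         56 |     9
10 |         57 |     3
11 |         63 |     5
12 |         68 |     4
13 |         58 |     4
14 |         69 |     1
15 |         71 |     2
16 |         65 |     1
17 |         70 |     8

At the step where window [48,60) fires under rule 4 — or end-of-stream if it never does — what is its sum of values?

i=0 t=7 v=2: → [0,12); WM=−∞
i=1 t=11 v=6: → [8,20),[0,12); WM=8
i=2 t=13 v=4: → [8,20); WM=8
i=3 t=9 v=4: → [8,20),[0,12); WM=10
i=4 t=17 v=1: → [16,28),[8,20); WM=10
i=5 t=40 v=1: → [40,52),[32,44); WM=37; [0,12) fires=12 [8,20) fires=15 [16,28) fires=1
i=6 t=10 v=7: DROP (t<37-2); WM=37
i=7 t=52 v=1: → [48,60); WM=49; [32,44) fires=1
i=8 t=52 v=1: → [48,60); WM=49
i=9 t=56 v=9: → [56,68),[48,60); WM=53; [40,52) fires=1
i=10 t=57 v=3: → [56,68),[48,60); WM=53
i=11 t=63 v=5: → [56,68); WM=60; [48,60) fires=14
i=12 t=68 v=4: → [64,76); WM=60
i=13 t=58 v=4: → [56,68),[48,60); WM=65
i=14 t=69 v=1: → [64,76); WM=65
i=15 t=71 v=2: → [64,76); WM=68; [56,68) fires=21
i=16 t=65 v=1: DROP (t<68-2); WM=68
i=17 t=70 v=8: → [64,76); WM=68

14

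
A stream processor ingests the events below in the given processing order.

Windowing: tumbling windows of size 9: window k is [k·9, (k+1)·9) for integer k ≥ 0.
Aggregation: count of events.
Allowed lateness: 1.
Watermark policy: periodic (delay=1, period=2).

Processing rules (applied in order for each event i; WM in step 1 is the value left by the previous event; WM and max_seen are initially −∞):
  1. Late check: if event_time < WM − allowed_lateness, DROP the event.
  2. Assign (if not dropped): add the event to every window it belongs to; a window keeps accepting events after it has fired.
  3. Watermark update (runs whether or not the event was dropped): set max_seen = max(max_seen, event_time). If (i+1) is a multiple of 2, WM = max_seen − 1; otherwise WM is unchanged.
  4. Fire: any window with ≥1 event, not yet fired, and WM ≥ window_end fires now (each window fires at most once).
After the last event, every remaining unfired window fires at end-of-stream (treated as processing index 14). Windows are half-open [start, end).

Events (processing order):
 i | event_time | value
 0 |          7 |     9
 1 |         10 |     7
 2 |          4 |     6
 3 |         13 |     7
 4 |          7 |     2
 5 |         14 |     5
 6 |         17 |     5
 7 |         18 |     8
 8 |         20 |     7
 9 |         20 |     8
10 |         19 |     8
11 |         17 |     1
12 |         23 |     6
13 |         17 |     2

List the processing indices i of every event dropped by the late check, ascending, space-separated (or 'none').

2 4 11 13

i=0 t=7 v=9: → [0,9); WM=−∞
i=1 t=10 v=7: → [9,18); WM=9; [0,9) fires=1
i=2 t=4 v=6: DROP (t<9-1); WM=9
i=3 t=13 v=7: → [9,18); WM=12
i=4 t=7 v=2: DROP (t<12-1); WM=12
i=5 t=14 v=5: → [9,18); WM=13
i=6 t=17 v=5: → [9,18); WM=13
i=7 t=18 v=8: → [18,27); WM=17
i=8 t=20 v=7: → [18,27); WM=17
i=9 t=20 v=8: → [18,27); WM=19; [9,18) fires=4
i=10 t=19 v=8: → [18,27); WM=19
i=11 t=17 v=1: DROP (t<19-1); WM=19
i=12 t=23 v=6: → [18,27); WM=19
i=13 t=17 v=2: DROP (t<19-1); WM=22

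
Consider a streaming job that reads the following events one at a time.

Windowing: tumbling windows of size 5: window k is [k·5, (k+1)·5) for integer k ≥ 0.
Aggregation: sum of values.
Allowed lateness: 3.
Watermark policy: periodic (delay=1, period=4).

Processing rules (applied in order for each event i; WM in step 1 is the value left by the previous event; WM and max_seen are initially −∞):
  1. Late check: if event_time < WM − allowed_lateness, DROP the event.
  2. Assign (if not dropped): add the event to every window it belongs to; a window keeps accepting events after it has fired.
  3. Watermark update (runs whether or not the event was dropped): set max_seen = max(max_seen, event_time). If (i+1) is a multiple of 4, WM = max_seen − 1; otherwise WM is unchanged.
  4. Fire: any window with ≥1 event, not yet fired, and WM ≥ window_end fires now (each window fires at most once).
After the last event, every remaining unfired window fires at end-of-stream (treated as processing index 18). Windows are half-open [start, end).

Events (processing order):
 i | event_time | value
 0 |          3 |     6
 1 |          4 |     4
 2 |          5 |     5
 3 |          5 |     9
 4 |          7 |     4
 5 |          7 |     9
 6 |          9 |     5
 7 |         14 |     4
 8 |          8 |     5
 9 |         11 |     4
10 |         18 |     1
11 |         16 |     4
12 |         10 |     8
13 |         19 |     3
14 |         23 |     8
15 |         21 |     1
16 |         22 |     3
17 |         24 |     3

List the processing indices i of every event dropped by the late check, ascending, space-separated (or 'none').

8 12

i=0 t=3 v=6: → [0,5); WM=−∞
i=1 t=4 v=4: → [0,5); WM=−∞
i=2 t=5 v=5: → [5,10); WM=−∞
i=3 t=5 v=9: → [5,10); WM=4
i=4 t=7 v=4: → [5,10); WM=4
i=5 t=7 v=9: → [5,10); WM=4
i=6 t=9 v=5: → [5,10); WM=4
i=7 t=14 v=4: → [10,15); WM=13; [0,5) fires=10 [5,10) fires=32
i=8 t=8 v=5: DROP (t<13-3); WM=13
i=9 t=11 v=4: → [10,15); WM=13
i=10 t=18 v=1: → [15,20); WM=13
i=11 t=16 v=4: → [15,20); WM=17; [10,15) fires=8
i=12 t=10 v=8: DROP (t<17-3); WM=17
i=13 t=19 v=3: → [15,20); WM=17
i=14 t=23 v=8: → [20,25); WM=17
i=15 t=21 v=1: → [20,25); WM=22; [15,20) fires=8
i=16 t=22 v=3: → [20,25); WM=22
i=17 t=24 v=3: → [20,25); WM=22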